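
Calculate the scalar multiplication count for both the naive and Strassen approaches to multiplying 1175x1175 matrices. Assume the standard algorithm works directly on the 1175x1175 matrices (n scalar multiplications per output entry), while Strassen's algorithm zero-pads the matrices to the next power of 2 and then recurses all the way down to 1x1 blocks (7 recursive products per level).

Matrix multiplication for 1175x1175 matrices:

Strassen's algorithm requires power-of-2 dimensions. Pad 1175x1175 to 2048x2048 (next power of 2).

Standard algorithm: 1175^3 = 1622234375 multiplications
Strassen's algorithm: 7^(log2(2048)) = 7^11 = 1977326743 multiplications
Difference: 1622234375 - 1977326743 = -355092368 (Strassen uses MORE here due to padding overhead — for small or just-over-power-of-2 n, padding can outweigh the per-level savings)

Standard: 1622234375 multiplications (1175^3). Strassen: 1977326743 multiplications (7^11, after padding to 2048x2048). Strassen reduces 8 recursive multiplications to 7 at each level.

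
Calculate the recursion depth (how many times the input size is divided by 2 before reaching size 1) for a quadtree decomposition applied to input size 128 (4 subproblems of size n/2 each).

For divide and conquer with division factor 2:

Problem sizes at each level:
Level 0: 128
Level 1: 64
Level 2: 32
Level 3: 16
Level 4: 8
Level 5: 4
Level 6: 2
Level 7: 1

The root is level 0 and the size-1 base case is level 7 (the tree spans levels 0 through 7, i.e. 8 levels counting the root), so the depth is the number of divisions: log_2(128) = 7

The recursion tree depth is log_2(128) = 7. At each level, the problem size is divided by 2, so it takes 7 divisions to reduce to a base case of size 1. The algorithm makes 4 recursive calls at each level.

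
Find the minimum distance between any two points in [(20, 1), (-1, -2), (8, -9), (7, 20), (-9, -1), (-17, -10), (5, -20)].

Computing all pairwise distances among 7 points:

d((20, 1), (-1, -2)) = 21.2132
d((20, 1), (8, -9)) = 15.6205
d((20, 1), (7, 20)) = 23.0217
d((20, 1), (-9, -1)) = 29.0689
d((20, 1), (-17, -10)) = 38.6005
d((20, 1), (5, -20)) = 25.807
d((-1, -2), (8, -9)) = 11.4018
d((-1, -2), (7, 20)) = 23.4094
d((-1, -2), (-9, -1)) = 8.0623 <-- minimum
d((-1, -2), (-17, -10)) = 17.8885
d((-1, -2), (5, -20)) = 18.9737
d((8, -9), (7, 20)) = 29.0172
d((8, -9), (-9, -1)) = 18.7883
d((8, -9), (-17, -10)) = 25.02
d((8, -9), (5, -20)) = 11.4018
d((7, 20), (-9, -1)) = 26.4008
d((7, 20), (-17, -10)) = 38.4187
d((7, 20), (5, -20)) = 40.05
d((-9, -1), (-17, -10)) = 12.0416
d((-9, -1), (5, -20)) = 23.6008
d((-17, -10), (5, -20)) = 24.1661

Closest pair: (-1, -2) and (-9, -1) with distance 8.0623

The closest pair is (-1, -2) and (-9, -1) with Euclidean distance 8.0623. For 7 points, brute-force pairwise comparison is shown above. For large n, the divide-and-conquer algorithm (sort by x, recurse on halves, check the dividing strip) achieves O(n log n).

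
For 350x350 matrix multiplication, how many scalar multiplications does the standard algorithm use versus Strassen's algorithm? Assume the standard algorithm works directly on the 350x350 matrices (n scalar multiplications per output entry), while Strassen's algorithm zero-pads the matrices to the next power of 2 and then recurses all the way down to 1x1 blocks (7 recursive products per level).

Matrix multiplication for 350x350 matrices:

Strassen's algorithm requires power-of-2 dimensions. Pad 350x350 to 512x512 (next power of 2).

Standard algorithm: 350^3 = 42875000 multiplications
Strassen's algorithm: 7^(log2(512)) = 7^9 = 40353607 multiplications
Savings: 42875000 - 40353607 = 2521393 multiplications

Standard: 42875000 multiplications (350^3). Strassen: 40353607 multiplications (7^9, after padding to 512x512). Strassen reduces 8 recursive multiplications to 7 at each level.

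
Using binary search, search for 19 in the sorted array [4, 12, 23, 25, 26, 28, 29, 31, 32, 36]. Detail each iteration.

Binary search for 19 in [4, 12, 23, 25, 26, 28, 29, 31, 32, 36]:

lo=0, hi=9, mid=4, arr[mid]=26 -> 26 > 19, search left half
lo=0, hi=3, mid=1, arr[mid]=12 -> 12 < 19, search right half
lo=2, hi=3, mid=2, arr[mid]=23 -> 23 > 19, search left half
lo=2 > hi=1, target 19 not found

Binary search determines that 19 is not in the array after 3 comparisons. The search space was exhausted without finding the target.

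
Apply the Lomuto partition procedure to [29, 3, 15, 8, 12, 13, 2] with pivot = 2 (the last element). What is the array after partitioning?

Lomuto partition with pivot = 2:

Initial array: [29, 3, 15, 8, 12, 13, 2]

arr[0]=29 > 2: no swap
arr[1]=3 > 2: no swap
arr[2]=15 > 2: no swap
arr[3]=8 > 2: no swap
arr[4]=12 > 2: no swap
arr[5]=13 > 2: no swap

Place pivot at position 0: [2, 3, 15, 8, 12, 13, 29]
Pivot position: 0

After partitioning with pivot 2, the array becomes [2, 3, 15, 8, 12, 13, 29]. The pivot is placed at index 0. All elements to the left of the pivot are <= 2, and all elements to the right are > 2.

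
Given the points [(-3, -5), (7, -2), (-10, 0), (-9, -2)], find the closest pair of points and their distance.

Computing all pairwise distances among 4 points:

d((-3, -5), (7, -2)) = 10.4403
d((-3, -5), (-10, 0)) = 8.6023
d((-3, -5), (-9, -2)) = 6.7082
d((7, -2), (-10, 0)) = 17.1172
d((7, -2), (-9, -2)) = 16.0
d((-10, 0), (-9, -2)) = 2.2361 <-- minimum

Closest pair: (-10, 0) and (-9, -2) with distance 2.2361

The closest pair is (-10, 0) and (-9, -2) with Euclidean distance 2.2361. For 4 points, brute-force pairwise comparison is shown above. For large n, the divide-and-conquer algorithm (sort by x, recurse on halves, check the dividing strip) achieves O(n log n).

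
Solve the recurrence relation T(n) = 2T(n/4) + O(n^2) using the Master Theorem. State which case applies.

Master Theorem for T(n) = 2T(n/4) + O(n^2):

a = 2, b = 4, c = 2
log_b(a) = log_4(2) = 0.5000

Case 3: c = 2 > log_4(2) = 0.5000
T(n) = O(n^2) = O(n^2)

For T(n) = 2T(n/4) + O(n^2): log_4(2) = 0.5000. This is Case 3 of the Master Theorem (c > log_b(a), work dominated by root), giving O(n^2).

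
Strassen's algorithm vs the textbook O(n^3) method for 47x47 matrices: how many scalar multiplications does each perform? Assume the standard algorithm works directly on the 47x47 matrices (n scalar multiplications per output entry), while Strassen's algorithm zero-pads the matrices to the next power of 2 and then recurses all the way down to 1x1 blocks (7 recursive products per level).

Matrix multiplication for 47x47 matrices:

Strassen's algorithm requires power-of-2 dimensions. Pad 47x47 to 64x64 (next power of 2).

Standard algorithm: 47^3 = 103823 multiplications
Strassen's algorithm: 7^(log2(64)) = 7^6 = 117649 multiplications
Difference: 103823 - 117649 = -13826 (Strassen uses MORE here due to padding overhead — for small or just-over-power-of-2 n, padding can outweigh the per-level savings)

Standard: 103823 multiplications (47^3). Strassen: 117649 multiplications (7^6, after padding to 64x64). Strassen reduces 8 recursive multiplications to 7 at each level.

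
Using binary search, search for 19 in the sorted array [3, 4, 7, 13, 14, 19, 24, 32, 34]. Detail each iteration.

Binary search for 19 in [3, 4, 7, 13, 14, 19, 24, 32, 34]:

lo=0, hi=8, mid=4, arr[mid]=14 -> 14 < 19, search right half
lo=5, hi=8, mid=6, arr[mid]=24 -> 24 > 19, search left half
lo=5, hi=5, mid=5, arr[mid]=19 -> Found target at index 5!

Binary search finds 19 at index 5 after 3 comparisons. The search repeatedly halves the search space by comparing with the middle element.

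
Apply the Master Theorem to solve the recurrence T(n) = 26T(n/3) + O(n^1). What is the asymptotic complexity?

Master Theorem for T(n) = 26T(n/3) + O(n^1):

a = 26, b = 3, c = 1
log_b(a) = log_3(26) = 2.9656

Case 1: c = 1 < log_3(26) = 2.9656
T(n) = O(n^(log_3 26))

For T(n) = 26T(n/3) + O(n^1): log_3(26) = 2.9656. This is Case 1 of the Master Theorem (c < log_b(a), work dominated by leaves), giving O(n^(log_3 26)).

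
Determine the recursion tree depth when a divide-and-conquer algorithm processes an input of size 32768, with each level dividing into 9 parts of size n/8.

For divide and conquer with division factor 8:

Problem sizes at each level:
Level 0: 32768
Level 1: 4096
Level 2: 512
Level 3: 64
Level 4: 8
Level 5: 1

The root is level 0 and the size-1 base case is level 5 (the tree spans levels 0 through 5, i.e. 6 levels counting the root), so the depth is the number of divisions: log_8(32768) = 5

The recursion tree depth is log_8(32768) = 5. At each level, the problem size is divided by 8, so it takes 5 divisions to reduce to a base case of size 1. The algorithm makes 9 recursive calls at each level.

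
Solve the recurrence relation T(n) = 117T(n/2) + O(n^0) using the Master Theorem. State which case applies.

Master Theorem for T(n) = 117T(n/2) + O(n^0):

a = 117, b = 2, c = 0
log_b(a) = log_2(117) = 6.8704

Case 1: c = 0 < log_2(117) = 6.8704
T(n) = O(n^(log_2 117))

For T(n) = 117T(n/2) + O(n^0): log_2(117) = 6.8704. This is Case 1 of the Master Theorem (c < log_b(a), work dominated by leaves), giving O(n^(log_2 117)).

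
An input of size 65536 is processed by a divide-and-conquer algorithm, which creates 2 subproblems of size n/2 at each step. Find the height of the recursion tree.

For divide and conquer with division factor 2:

Problem sizes at each level:
Level 0: 65536
Level 1: 32768
Level 2: 16384
Level 3: 8192
Level 4: 4096
Level 5: 2048
Level 6: 1024
Level 7: 512
Level 8: 256
Level 9: 128
Level 10: 64
Level 11: 32
Level 12: 16
Level 13: 8
Level 14: 4
Level 15: 2
Level 16: 1

The root is level 0 and the size-1 base case is level 16 (the tree spans levels 0 through 16, i.e. 17 levels counting the root), so the depth is the number of divisions: log_2(65536) = 16

The recursion tree depth is log_2(65536) = 16. At each level, the problem size is divided by 2, so it takes 16 divisions to reduce to a base case of size 1. The algorithm makes 2 recursive calls at each level.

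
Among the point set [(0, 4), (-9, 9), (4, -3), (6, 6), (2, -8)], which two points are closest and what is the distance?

Computing all pairwise distances among 5 points:

d((0, 4), (-9, 9)) = 10.2956
d((0, 4), (4, -3)) = 8.0623
d((0, 4), (6, 6)) = 6.3246
d((0, 4), (2, -8)) = 12.1655
d((-9, 9), (4, -3)) = 17.6918
d((-9, 9), (6, 6)) = 15.2971
d((-9, 9), (2, -8)) = 20.2485
d((4, -3), (6, 6)) = 9.2195
d((4, -3), (2, -8)) = 5.3852 <-- minimum
d((6, 6), (2, -8)) = 14.5602

Closest pair: (4, -3) and (2, -8) with distance 5.3852

The closest pair is (4, -3) and (2, -8) with Euclidean distance 5.3852. For 5 points, brute-force pairwise comparison is shown above. For large n, the divide-and-conquer algorithm (sort by x, recurse on halves, check the dividing strip) achieves O(n log n).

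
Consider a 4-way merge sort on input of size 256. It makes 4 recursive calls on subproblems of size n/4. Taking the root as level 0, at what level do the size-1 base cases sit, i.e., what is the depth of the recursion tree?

For divide and conquer with division factor 4:

Problem sizes at each level:
Level 0: 256
Level 1: 64
Level 2: 16
Level 3: 4
Level 4: 1

The root is level 0 and the size-1 base case is level 4 (the tree spans levels 0 through 4, i.e. 5 levels counting the root), so the depth is the number of divisions: log_4(256) = 4

The recursion tree depth is log_4(256) = 4. At each level, the problem size is divided by 4, so it takes 4 divisions to reduce to a base case of size 1. The algorithm makes 4 recursive calls at each level.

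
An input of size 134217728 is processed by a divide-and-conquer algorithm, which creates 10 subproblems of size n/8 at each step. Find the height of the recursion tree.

For divide and conquer with division factor 8:

Problem sizes at each level:
Level 0: 134217728
Level 1: 16777216
Level 2: 2097152
Level 3: 262144
Level 4: 32768
Level 5: 4096
Level 6: 512
Level 7: 64
Level 8: 8
Level 9: 1

The root is level 0 and the size-1 base case is level 9 (the tree spans levels 0 through 9, i.e. 10 levels counting the root), so the depth is the number of divisions: log_8(134217728) = 9

The recursion tree depth is log_8(134217728) = 9. At each level, the problem size is divided by 8, so it takes 9 divisions to reduce to a base case of size 1. The algorithm makes 10 recursive calls at each level.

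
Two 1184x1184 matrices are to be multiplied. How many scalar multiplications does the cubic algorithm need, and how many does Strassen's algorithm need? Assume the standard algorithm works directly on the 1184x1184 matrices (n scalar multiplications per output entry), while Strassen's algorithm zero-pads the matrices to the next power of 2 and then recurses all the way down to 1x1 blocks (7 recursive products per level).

Matrix multiplication for 1184x1184 matrices:

Strassen's algorithm requires power-of-2 dimensions. Pad 1184x1184 to 2048x2048 (next power of 2).

Standard algorithm: 1184^3 = 1659797504 multiplications
Strassen's algorithm: 7^(log2(2048)) = 7^11 = 1977326743 multiplications
Difference: 1659797504 - 1977326743 = -317529239 (Strassen uses MORE here due to padding overhead — for small or just-over-power-of-2 n, padding can outweigh the per-level savings)

Standard: 1659797504 multiplications (1184^3). Strassen: 1977326743 multiplications (7^11, after padding to 2048x2048). Strassen reduces 8 recursive multiplications to 7 at each level.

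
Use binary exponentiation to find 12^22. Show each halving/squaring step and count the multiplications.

Computing 12^22 by squaring (build up from 12^1; each line after the first costs one multiplication):

12^1 = 12
12^2 = (12^1)^2 = 12^2 = 144
12^4 = (12^2)^2 = 144^2 = 20736
12^5 = 12 * 12^4 = 12 * 20736 = 248832
12^10 = (12^5)^2 = 248832^2 = 61917364224
12^11 = 12 * 12^10 = 12 * 61917364224 = 743008370688
12^22 = (12^11)^2 = 743008370688^2 = 552061438912436417593344

Result: 552061438912436417593344
Multiplications needed: 6 (6 lines after 12^1)

12^22 = 552061438912436417593344. Using exponentiation by squaring, this requires 6 multiplications. The key idea: if the exponent is even, square the half-power; if odd, multiply by the base once.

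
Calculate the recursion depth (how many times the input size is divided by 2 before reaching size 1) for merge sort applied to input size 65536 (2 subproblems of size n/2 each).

For divide and conquer with division factor 2:

Problem sizes at each level:
Level 0: 65536
Level 1: 32768
Level 2: 16384
Level 3: 8192
Level 4: 4096
Level 5: 2048
Level 6: 1024
Level 7: 512
Level 8: 256
Level 9: 128
Level 10: 64
Level 11: 32
Level 12: 16
Level 13: 8
Level 14: 4
Level 15: 2
Level 16: 1

The root is level 0 and the size-1 base case is level 16 (the tree spans levels 0 through 16, i.e. 17 levels counting the root), so the depth is the number of divisions: log_2(65536) = 16

The recursion tree depth is log_2(65536) = 16. At each level, the problem size is divided by 2, so it takes 16 divisions to reduce to a base case of size 1. The algorithm makes 2 recursive calls at each level.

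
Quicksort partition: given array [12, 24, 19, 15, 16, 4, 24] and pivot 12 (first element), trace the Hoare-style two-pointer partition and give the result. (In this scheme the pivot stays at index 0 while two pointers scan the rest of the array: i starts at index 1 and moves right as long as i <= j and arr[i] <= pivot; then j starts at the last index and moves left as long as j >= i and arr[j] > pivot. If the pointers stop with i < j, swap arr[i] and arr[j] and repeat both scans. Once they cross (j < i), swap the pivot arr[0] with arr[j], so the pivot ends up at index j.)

Hoare-style two-pointer partition with pivot = 12:

Initial array: [12, 24, 19, 15, 16, 4, 24]

Pointers start at i = 1, j = 6.
i stops at index 1 (arr[1]=24 > 12), j stops at index 5 (arr[5]=4 <= 12): swap arr[1] and arr[5], array becomes [12, 4, 19, 15, 16, 24, 24]
i ends at 2, j ends at 1: the pointers have crossed (j < i), so scanning stops.

Swap pivot arr[0] with arr[1] to place pivot at position 1: [4, 12, 19, 15, 16, 24, 24]
Pivot position: 1

After partitioning with pivot 12, the array becomes [4, 12, 19, 15, 16, 24, 24]. The pivot is placed at index 1. All elements to the left of the pivot are <= 12, and all elements to the right are > 12.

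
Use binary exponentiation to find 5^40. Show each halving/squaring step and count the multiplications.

Computing 5^40 by squaring (build up from 5^1; each line after the first costs one multiplication):

5^1 = 5
5^2 = (5^1)^2 = 5^2 = 25
5^4 = (5^2)^2 = 25^2 = 625
5^5 = 5 * 5^4 = 5 * 625 = 3125
5^10 = (5^5)^2 = 3125^2 = 9765625
5^20 = (5^10)^2 = 9765625^2 = 95367431640625
5^40 = (5^20)^2 = 95367431640625^2 = 9094947017729282379150390625

Result: 9094947017729282379150390625
Multiplications needed: 6 (6 lines after 5^1)

5^40 = 9094947017729282379150390625. Using exponentiation by squaring, this requires 6 multiplications. The key idea: if the exponent is even, square the half-power; if odd, multiply by the base once.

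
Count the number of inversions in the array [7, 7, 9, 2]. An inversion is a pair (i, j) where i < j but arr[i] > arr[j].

Finding inversions in [7, 7, 9, 2]:

(0, 3): arr[0]=7 > arr[3]=2
(1, 3): arr[1]=7 > arr[3]=2
(2, 3): arr[2]=9 > arr[3]=2

Total inversions: 3

The array has 3 inversion(s): (0,3), (1,3), (2,3). Each pair (i,j) satisfies i < j and arr[i] > arr[j].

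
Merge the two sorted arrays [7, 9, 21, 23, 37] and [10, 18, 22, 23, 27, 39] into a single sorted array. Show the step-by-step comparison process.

Merging process:

Compare 7 vs 10: take 7 from left. Merged: [7]
Compare 9 vs 10: take 9 from left. Merged: [7, 9]
Compare 21 vs 10: take 10 from right. Merged: [7, 9, 10]
Compare 21 vs 18: take 18 from right. Merged: [7, 9, 10, 18]
Compare 21 vs 22: take 21 from left. Merged: [7, 9, 10, 18, 21]
Compare 23 vs 22: take 22 from right. Merged: [7, 9, 10, 18, 21, 22]
Compare 23 vs 23: take 23 from left. Merged: [7, 9, 10, 18, 21, 22, 23]
Compare 37 vs 23: take 23 from right. Merged: [7, 9, 10, 18, 21, 22, 23, 23]
Compare 37 vs 27: take 27 from right. Merged: [7, 9, 10, 18, 21, 22, 23, 23, 27]
Compare 37 vs 39: take 37 from left. Merged: [7, 9, 10, 18, 21, 22, 23, 23, 27, 37]
Append remaining from right: [39]. Merged: [7, 9, 10, 18, 21, 22, 23, 23, 27, 37, 39]

Final merged array: [7, 9, 10, 18, 21, 22, 23, 23, 27, 37, 39]
Total comparisons: 10

The merged array is [7, 9, 10, 18, 21, 22, 23, 23, 27, 37, 39], requiring 10 comparisons. The merge step runs in O(n) time where n is the total number of elements.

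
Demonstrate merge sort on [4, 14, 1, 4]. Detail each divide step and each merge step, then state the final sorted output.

Merge sort trace:

Split: [4, 14, 1, 4] -> [4, 14] and [1, 4]
  Split: [4, 14] -> [4] and [14]
  Merge: [4] + [14] -> [4, 14]
  Split: [1, 4] -> [1] and [4]
  Merge: [1] + [4] -> [1, 4]
Merge: [4, 14] + [1, 4] -> [1, 4, 4, 14]

Final sorted array: [1, 4, 4, 14]

The merge sort proceeds by recursively splitting the array and merging sorted halves.
After all merges, the sorted array is [1, 4, 4, 14].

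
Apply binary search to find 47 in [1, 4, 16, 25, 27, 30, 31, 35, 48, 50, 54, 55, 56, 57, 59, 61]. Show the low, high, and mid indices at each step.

Binary search for 47 in [1, 4, 16, 25, 27, 30, 31, 35, 48, 50, 54, 55, 56, 57, 59, 61]:

lo=0, hi=15, mid=7, arr[mid]=35 -> 35 < 47, search right half
lo=8, hi=15, mid=11, arr[mid]=55 -> 55 > 47, search left half
lo=8, hi=10, mid=9, arr[mid]=50 -> 50 > 47, search left half
lo=8, hi=8, mid=8, arr[mid]=48 -> 48 > 47, search left half
lo=8 > hi=7, target 47 not found

Binary search determines that 47 is not in the array after 4 comparisons. The search space was exhausted without finding the target.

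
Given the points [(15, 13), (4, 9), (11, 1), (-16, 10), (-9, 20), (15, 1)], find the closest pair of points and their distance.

Computing all pairwise distances among 6 points:

d((15, 13), (4, 9)) = 11.7047
d((15, 13), (11, 1)) = 12.6491
d((15, 13), (-16, 10)) = 31.1448
d((15, 13), (-9, 20)) = 25.0
d((15, 13), (15, 1)) = 12.0
d((4, 9), (11, 1)) = 10.6301
d((4, 9), (-16, 10)) = 20.025
d((4, 9), (-9, 20)) = 17.0294
d((4, 9), (15, 1)) = 13.6015
d((11, 1), (-16, 10)) = 28.4605
d((11, 1), (-9, 20)) = 27.5862
d((11, 1), (15, 1)) = 4.0 <-- minimum
d((-16, 10), (-9, 20)) = 12.2066
d((-16, 10), (15, 1)) = 32.28
d((-9, 20), (15, 1)) = 30.6105

Closest pair: (11, 1) and (15, 1) with distance 4.0

The closest pair is (11, 1) and (15, 1) with Euclidean distance 4.0. For 6 points, brute-force pairwise comparison is shown above. For large n, the divide-and-conquer algorithm (sort by x, recurse on halves, check the dividing strip) achieves O(n log n).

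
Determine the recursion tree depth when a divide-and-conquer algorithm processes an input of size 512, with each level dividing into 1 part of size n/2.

For divide and conquer with division factor 2:

Problem sizes at each level:
Level 0: 512
Level 1: 256
Level 2: 128
Level 3: 64
Level 4: 32
Level 5: 16
Level 6: 8
Level 7: 4
Level 8: 2
Level 9: 1

The root is level 0 and the size-1 base case is level 9 (the tree spans levels 0 through 9, i.e. 10 levels counting the root), so the depth is the number of divisions: log_2(512) = 9

The recursion tree depth is log_2(512) = 9. At each level, the problem size is divided by 2, so it takes 9 divisions to reduce to a base case of size 1. The algorithm makes 1 recursive call at each level.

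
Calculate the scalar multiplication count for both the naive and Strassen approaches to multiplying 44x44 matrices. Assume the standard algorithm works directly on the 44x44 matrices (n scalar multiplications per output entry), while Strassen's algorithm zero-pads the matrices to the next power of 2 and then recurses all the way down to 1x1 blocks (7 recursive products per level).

Matrix multiplication for 44x44 matrices:

Strassen's algorithm requires power-of-2 dimensions. Pad 44x44 to 64x64 (next power of 2).

Standard algorithm: 44^3 = 85184 multiplications
Strassen's algorithm: 7^(log2(64)) = 7^6 = 117649 multiplications
Difference: 85184 - 117649 = -32465 (Strassen uses MORE here due to padding overhead — for small or just-over-power-of-2 n, padding can outweigh the per-level savings)

Standard: 85184 multiplications (44^3). Strassen: 117649 multiplications (7^6, after padding to 64x64). Strassen reduces 8 recursive multiplications to 7 at each level.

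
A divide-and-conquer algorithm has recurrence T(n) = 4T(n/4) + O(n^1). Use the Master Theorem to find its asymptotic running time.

Master Theorem for T(n) = 4T(n/4) + O(n^1):

a = 4, b = 4, c = 1
log_b(a) = log_4(4) = 1.0000

Case 2: c = 1 = log_4(4) = 1.0000
T(n) = O(n^1 log n) = O(n log n)

For T(n) = 4T(n/4) + O(n^1): log_4(4) = 1.0000. This is Case 2 of the Master Theorem (c = log_b(a), equal work at all levels), giving O(n log n).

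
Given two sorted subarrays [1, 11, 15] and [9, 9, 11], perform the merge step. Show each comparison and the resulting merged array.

Merging process:

Compare 1 vs 9: take 1 from left. Merged: [1]
Compare 11 vs 9: take 9 from right. Merged: [1, 9]
Compare 11 vs 9: take 9 from right. Merged: [1, 9, 9]
Compare 11 vs 11: take 11 from left. Merged: [1, 9, 9, 11]
Compare 15 vs 11: take 11 from right. Merged: [1, 9, 9, 11, 11]
Append remaining from left: [15]. Merged: [1, 9, 9, 11, 11, 15]

Final merged array: [1, 9, 9, 11, 11, 15]
Total comparisons: 5

The merged array is [1, 9, 9, 11, 11, 15], requiring 5 comparisons. The merge step runs in O(n) time where n is the total number of elements.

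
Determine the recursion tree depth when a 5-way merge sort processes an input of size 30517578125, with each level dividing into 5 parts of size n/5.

For divide and conquer with division factor 5:

Problem sizes at each level:
Level 0: 30517578125
Level 1: 6103515625
Level 2: 1220703125
Level 3: 244140625
Level 4: 48828125
Level 5: 9765625
Level 6: 1953125
Level 7: 390625
Level 8: 78125
Level 9: 15625
Level 10: 3125
Level 11: 625
Level 12: 125
Level 13: 25
Level 14: 5
Level 15: 1

The root is level 0 and the size-1 base case is level 15 (the tree spans levels 0 through 15, i.e. 16 levels counting the root), so the depth is the number of divisions: log_5(30517578125) = 15

The recursion tree depth is log_5(30517578125) = 15. At each level, the problem size is divided by 5, so it takes 15 divisions to reduce to a base case of size 1. The algorithm makes 5 recursive calls at each level.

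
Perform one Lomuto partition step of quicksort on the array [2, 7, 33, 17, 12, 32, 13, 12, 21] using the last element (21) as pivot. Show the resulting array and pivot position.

Lomuto partition with pivot = 21:

Initial array: [2, 7, 33, 17, 12, 32, 13, 12, 21]

arr[0]=2 <= 21: swap with position 0, array becomes [2, 7, 33, 17, 12, 32, 13, 12, 21]
arr[1]=7 <= 21: swap with position 1, array becomes [2, 7, 33, 17, 12, 32, 13, 12, 21]
arr[2]=33 > 21: no swap
arr[3]=17 <= 21: swap with position 2, array becomes [2, 7, 17, 33, 12, 32, 13, 12, 21]
arr[4]=12 <= 21: swap with position 3, array becomes [2, 7, 17, 12, 33, 32, 13, 12, 21]
arr[5]=32 > 21: no swap
arr[6]=13 <= 21: swap with position 4, array becomes [2, 7, 17, 12, 13, 32, 33, 12, 21]
arr[7]=12 <= 21: swap with position 5, array becomes [2, 7, 17, 12, 13, 12, 33, 32, 21]

Place pivot at position 6: [2, 7, 17, 12, 13, 12, 21, 32, 33]
Pivot position: 6

After partitioning with pivot 21, the array becomes [2, 7, 17, 12, 13, 12, 21, 32, 33]. The pivot is placed at index 6. All elements to the left of the pivot are <= 21, and all elements to the right are > 21.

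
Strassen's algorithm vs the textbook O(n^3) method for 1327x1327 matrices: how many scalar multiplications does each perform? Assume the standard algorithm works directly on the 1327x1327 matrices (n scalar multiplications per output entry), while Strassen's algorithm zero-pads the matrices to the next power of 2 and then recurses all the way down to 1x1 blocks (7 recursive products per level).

Matrix multiplication for 1327x1327 matrices:

Strassen's algorithm requires power-of-2 dimensions. Pad 1327x1327 to 2048x2048 (next power of 2).

Standard algorithm: 1327^3 = 2336752783 multiplications
Strassen's algorithm: 7^(log2(2048)) = 7^11 = 1977326743 multiplications
Savings: 2336752783 - 1977326743 = 359426040 multiplications

Standard: 2336752783 multiplications (1327^3). Strassen: 1977326743 multiplications (7^11, after padding to 2048x2048). Strassen reduces 8 recursive multiplications to 7 at each level.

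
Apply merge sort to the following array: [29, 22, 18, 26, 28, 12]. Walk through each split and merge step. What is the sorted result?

Merge sort trace:

Split: [29, 22, 18, 26, 28, 12] -> [29, 22, 18] and [26, 28, 12]
  Split: [29, 22, 18] -> [29] and [22, 18]
    Split: [22, 18] -> [22] and [18]
    Merge: [22] + [18] -> [18, 22]
  Merge: [29] + [18, 22] -> [18, 22, 29]
  Split: [26, 28, 12] -> [26] and [28, 12]
    Split: [28, 12] -> [28] and [12]
    Merge: [28] + [12] -> [12, 28]
  Merge: [26] + [12, 28] -> [12, 26, 28]
Merge: [18, 22, 29] + [12, 26, 28] -> [12, 18, 22, 26, 28, 29]

Final sorted array: [12, 18, 22, 26, 28, 29]

The merge sort proceeds by recursively splitting the array and merging sorted halves.
After all merges, the sorted array is [12, 18, 22, 26, 28, 29].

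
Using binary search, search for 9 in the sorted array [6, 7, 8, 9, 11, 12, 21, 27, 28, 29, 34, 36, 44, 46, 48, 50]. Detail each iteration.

Binary search for 9 in [6, 7, 8, 9, 11, 12, 21, 27, 28, 29, 34, 36, 44, 46, 48, 50]:

lo=0, hi=15, mid=7, arr[mid]=27 -> 27 > 9, search left half
lo=0, hi=6, mid=3, arr[mid]=9 -> Found target at index 3!

Binary search finds 9 at index 3 after 2 comparisons. The search repeatedly halves the search space by comparing with the middle element.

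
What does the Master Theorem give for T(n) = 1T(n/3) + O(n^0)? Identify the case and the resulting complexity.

Master Theorem for T(n) = 1T(n/3) + O(n^0):

a = 1, b = 3, c = 0
log_b(a) = log_3(1) = 0.0000

Case 2: c = 0 = log_3(1) = 0.0000
T(n) = O(n^0 log n) = O(log n)

For T(n) = 1T(n/3) + O(n^0): log_3(1) = 0.0000. This is Case 2 of the Master Theorem (c = log_b(a), equal work at all levels), giving O(log n).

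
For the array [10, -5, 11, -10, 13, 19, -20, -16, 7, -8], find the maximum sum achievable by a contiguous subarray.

Using Kadane's algorithm on [10, -5, 11, -10, 13, 19, -20, -16, 7, -8]:

Scanning through the array:
Position 1 (value -5): max_ending_here = 5, max_so_far = 10
Position 2 (value 11): max_ending_here = 16, max_so_far = 16
Position 3 (value -10): max_ending_here = 6, max_so_far = 16
Position 4 (value 13): max_ending_here = 19, max_so_far = 19
Position 5 (value 19): max_ending_here = 38, max_so_far = 38
Position 6 (value -20): max_ending_here = 18, max_so_far = 38
Position 7 (value -16): max_ending_here = 2, max_so_far = 38
Position 8 (value 7): max_ending_here = 9, max_so_far = 38
Position 9 (value -8): max_ending_here = 1, max_so_far = 38

Maximum subarray: [10, -5, 11, -10, 13, 19]
Maximum sum: 38

The maximum subarray is [10, -5, 11, -10, 13, 19] with sum 38. This subarray runs from index 0 to index 5.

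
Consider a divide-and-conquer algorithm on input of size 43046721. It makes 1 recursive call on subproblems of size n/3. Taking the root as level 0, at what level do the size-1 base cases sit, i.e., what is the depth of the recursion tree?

For divide and conquer with division factor 3:

Problem sizes at each level:
Level 0: 43046721
Level 1: 14348907
Level 2: 4782969
Level 3: 1594323
Level 4: 531441
Level 5: 177147
Level 6: 59049
Level 7: 19683
Level 8: 6561
Level 9: 2187
Level 10: 729
Level 11: 243
Level 12: 81
Level 13: 27
Level 14: 9
Level 15: 3
Level 16: 1

The root is level 0 and the size-1 base case is level 16 (the tree spans levels 0 through 16, i.e. 17 levels counting the root), so the depth is the number of divisions: log_3(43046721) = 16

The recursion tree depth is log_3(43046721) = 16. At each level, the problem size is divided by 3, so it takes 16 divisions to reduce to a base case of size 1. The algorithm makes 1 recursive call at each level.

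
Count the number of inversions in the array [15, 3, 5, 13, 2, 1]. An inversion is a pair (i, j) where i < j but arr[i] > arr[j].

Finding inversions in [15, 3, 5, 13, 2, 1]:

(0, 1): arr[0]=15 > arr[1]=3
(0, 2): arr[0]=15 > arr[2]=5
(0, 3): arr[0]=15 > arr[3]=13
(0, 4): arr[0]=15 > arr[4]=2
(0, 5): arr[0]=15 > arr[5]=1
(1, 4): arr[1]=3 > arr[4]=2
(1, 5): arr[1]=3 > arr[5]=1
(2, 4): arr[2]=5 > arr[4]=2
(2, 5): arr[2]=5 > arr[5]=1
(3, 4): arr[3]=13 > arr[4]=2
(3, 5): arr[3]=13 > arr[5]=1
(4, 5): arr[4]=2 > arr[5]=1

Total inversions: 12

The array has 12 inversion(s): (0,1), (0,2), (0,3), (0,4), (0,5), (1,4), (1,5), (2,4), (2,5), (3,4), (3,5), (4,5). Each pair (i,j) satisfies i < j and arr[i] > arr[j].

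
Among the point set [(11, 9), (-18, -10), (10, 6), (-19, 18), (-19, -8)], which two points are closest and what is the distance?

Computing all pairwise distances among 5 points:

d((11, 9), (-18, -10)) = 34.6699
d((11, 9), (10, 6)) = 3.1623
d((11, 9), (-19, 18)) = 31.3209
d((11, 9), (-19, -8)) = 34.4819
d((-18, -10), (10, 6)) = 32.249
d((-18, -10), (-19, 18)) = 28.0179
d((-18, -10), (-19, -8)) = 2.2361 <-- minimum
d((10, 6), (-19, 18)) = 31.3847
d((10, 6), (-19, -8)) = 32.2025
d((-19, 18), (-19, -8)) = 26.0

Closest pair: (-18, -10) and (-19, -8) with distance 2.2361

The closest pair is (-18, -10) and (-19, -8) with Euclidean distance 2.2361. For 5 points, brute-force pairwise comparison is shown above. For large n, the divide-and-conquer algorithm (sort by x, recurse on halves, check the dividing strip) achieves O(n log n).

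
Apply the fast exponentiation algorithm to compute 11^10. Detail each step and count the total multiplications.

Computing 11^10 by squaring (build up from 11^1; each line after the first costs one multiplication):

11^1 = 11
11^2 = (11^1)^2 = 11^2 = 121
11^4 = (11^2)^2 = 121^2 = 14641
11^5 = 11 * 11^4 = 11 * 14641 = 161051
11^10 = (11^5)^2 = 161051^2 = 25937424601

Result: 25937424601
Multiplications needed: 4 (4 lines after 11^1)

11^10 = 25937424601. Using exponentiation by squaring, this requires 4 multiplications. The key idea: if the exponent is even, square the half-power; if odd, multiply by the base once.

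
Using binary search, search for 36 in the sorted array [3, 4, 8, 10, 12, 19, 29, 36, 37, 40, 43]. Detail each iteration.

Binary search for 36 in [3, 4, 8, 10, 12, 19, 29, 36, 37, 40, 43]:

lo=0, hi=10, mid=5, arr[mid]=19 -> 19 < 36, search right half
lo=6, hi=10, mid=8, arr[mid]=37 -> 37 > 36, search left half
lo=6, hi=7, mid=6, arr[mid]=29 -> 29 < 36, search right half
lo=7, hi=7, mid=7, arr[mid]=36 -> Found target at index 7!

Binary search finds 36 at index 7 after 4 comparisons. The search repeatedly halves the search space by comparing with the middle element.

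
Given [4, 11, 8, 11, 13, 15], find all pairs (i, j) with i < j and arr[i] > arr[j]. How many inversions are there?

Finding inversions in [4, 11, 8, 11, 13, 15]:

(1, 2): arr[1]=11 > arr[2]=8

Total inversions: 1

The array has 1 inversion(s): (1,2). Each pair (i,j) satisfies i < j and arr[i] > arr[j].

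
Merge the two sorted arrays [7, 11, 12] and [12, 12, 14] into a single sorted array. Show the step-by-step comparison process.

Merging process:

Compare 7 vs 12: take 7 from left. Merged: [7]
Compare 11 vs 12: take 11 from left. Merged: [7, 11]
Compare 12 vs 12: take 12 from left. Merged: [7, 11, 12]
Append remaining from right: [12, 12, 14]. Merged: [7, 11, 12, 12, 12, 14]

Final merged array: [7, 11, 12, 12, 12, 14]
Total comparisons: 3

The merged array is [7, 11, 12, 12, 12, 14], requiring 3 comparisons. The merge step runs in O(n) time where n is the total number of elements.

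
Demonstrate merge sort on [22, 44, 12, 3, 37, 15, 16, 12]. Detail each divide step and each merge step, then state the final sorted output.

Merge sort trace:

Split: [22, 44, 12, 3, 37, 15, 16, 12] -> [22, 44, 12, 3] and [37, 15, 16, 12]
  Split: [22, 44, 12, 3] -> [22, 44] and [12, 3]
    Split: [22, 44] -> [22] and [44]
    Merge: [22] + [44] -> [22, 44]
    Split: [12, 3] -> [12] and [3]
    Merge: [12] + [3] -> [3, 12]
  Merge: [22, 44] + [3, 12] -> [3, 12, 22, 44]
  Split: [37, 15, 16, 12] -> [37, 15] and [16, 12]
    Split: [37, 15] -> [37] and [15]
    Merge: [37] + [15] -> [15, 37]
    Split: [16, 12] -> [16] and [12]
    Merge: [16] + [12] -> [12, 16]
  Merge: [15, 37] + [12, 16] -> [12, 15, 16, 37]
Merge: [3, 12, 22, 44] + [12, 15, 16, 37] -> [3, 12, 12, 15, 16, 22, 37, 44]

Final sorted array: [3, 12, 12, 15, 16, 22, 37, 44]

The merge sort proceeds by recursively splitting the array and merging sorted halves.
After all merges, the sorted array is [3, 12, 12, 15, 16, 22, 37, 44].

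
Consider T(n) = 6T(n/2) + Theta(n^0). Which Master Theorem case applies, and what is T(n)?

Master Theorem for T(n) = 6T(n/2) + O(n^0):

a = 6, b = 2, c = 0
log_b(a) = log_2(6) = 2.5850

Case 1: c = 0 < log_2(6) = 2.5850
T(n) = O(n^(log_2 6))

For T(n) = 6T(n/2) + O(n^0): log_2(6) = 2.5850. This is Case 1 of the Master Theorem (c < log_b(a), work dominated by leaves), giving O(n^(log_2 6)).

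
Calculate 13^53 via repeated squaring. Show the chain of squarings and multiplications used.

Computing 13^53 by squaring (build up from 13^1; each line after the first costs one multiplication):

13^1 = 13
13^2 = (13^1)^2 = 13^2 = 169
13^3 = 13 * 13^2 = 13 * 169 = 2197
13^6 = (13^3)^2 = 2197^2 = 4826809
13^12 = (13^6)^2 = 4826809^2 = 23298085122481
13^13 = 13 * 13^12 = 13 * 23298085122481 = 302875106592253
13^26 = (13^13)^2 = 302875106592253^2 = 91733330193268616658399616009
13^52 = (13^26)^2 = 91733330193268616658399616009^2 = 8415003868347247618489696679505181495471801448798649088081
13^53 = 13 * 13^52 = 13 * 8415003868347247618489696679505181495471801448798649088081 = 109395050288514219040366056833567359441133418834382438145053

Result: 109395050288514219040366056833567359441133418834382438145053
Multiplications needed: 8 (8 lines after 13^1)

13^53 = 109395050288514219040366056833567359441133418834382438145053. Using exponentiation by squaring, this requires 8 multiplications. The key idea: if the exponent is even, square the half-power; if odd, multiply by the base once.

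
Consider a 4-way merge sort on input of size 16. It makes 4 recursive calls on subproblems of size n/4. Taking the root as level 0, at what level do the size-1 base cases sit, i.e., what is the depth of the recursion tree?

For divide and conquer with division factor 4:

Problem sizes at each level:
Level 0: 16
Level 1: 4
Level 2: 1

The root is level 0 and the size-1 base case is level 2 (the tree spans levels 0 through 2, i.e. 3 levels counting the root), so the depth is the number of divisions: log_4(16) = 2

The recursion tree depth is log_4(16) = 2. At each level, the problem size is divided by 4, so it takes 2 divisions to reduce to a base case of size 1. The algorithm makes 4 recursive calls at each level.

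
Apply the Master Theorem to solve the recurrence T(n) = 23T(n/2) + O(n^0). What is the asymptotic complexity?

Master Theorem for T(n) = 23T(n/2) + O(n^0):

a = 23, b = 2, c = 0
log_b(a) = log_2(23) = 4.5236

Case 1: c = 0 < log_2(23) = 4.5236
T(n) = O(n^(log_2 23))

For T(n) = 23T(n/2) + O(n^0): log_2(23) = 4.5236. This is Case 1 of the Master Theorem (c < log_b(a), work dominated by leaves), giving O(n^(log_2 23)).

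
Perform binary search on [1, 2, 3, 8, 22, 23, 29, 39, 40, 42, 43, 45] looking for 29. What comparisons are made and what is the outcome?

Binary search for 29 in [1, 2, 3, 8, 22, 23, 29, 39, 40, 42, 43, 45]:

lo=0, hi=11, mid=5, arr[mid]=23 -> 23 < 29, search right half
lo=6, hi=11, mid=8, arr[mid]=40 -> 40 > 29, search left half
lo=6, hi=7, mid=6, arr[mid]=29 -> Found target at index 6!

Binary search finds 29 at index 6 after 3 comparisons. The search repeatedly halves the search space by comparing with the middle element.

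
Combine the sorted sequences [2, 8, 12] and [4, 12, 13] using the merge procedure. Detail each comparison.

Merging process:

Compare 2 vs 4: take 2 from left. Merged: [2]
Compare 8 vs 4: take 4 from right. Merged: [2, 4]
Compare 8 vs 12: take 8 from left. Merged: [2, 4, 8]
Compare 12 vs 12: take 12 from left. Merged: [2, 4, 8, 12]
Append remaining from right: [12, 13]. Merged: [2, 4, 8, 12, 12, 13]

Final merged array: [2, 4, 8, 12, 12, 13]
Total comparisons: 4

The merged array is [2, 4, 8, 12, 12, 13], requiring 4 comparisons. The merge step runs in O(n) time where n is the total number of elements.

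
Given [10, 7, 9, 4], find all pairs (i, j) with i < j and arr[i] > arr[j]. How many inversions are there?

Finding inversions in [10, 7, 9, 4]:

(0, 1): arr[0]=10 > arr[1]=7
(0, 2): arr[0]=10 > arr[2]=9
(0, 3): arr[0]=10 > arr[3]=4
(1, 3): arr[1]=7 > arr[3]=4
(2, 3): arr[2]=9 > arr[3]=4

Total inversions: 5

The array has 5 inversion(s): (0,1), (0,2), (0,3), (1,3), (2,3). Each pair (i,j) satisfies i < j and arr[i] > arr[j].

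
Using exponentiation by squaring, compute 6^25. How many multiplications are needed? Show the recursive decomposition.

Computing 6^25 by squaring (build up from 6^1; each line after the first costs one multiplication):

6^1 = 6
6^2 = (6^1)^2 = 6^2 = 36
6^3 = 6 * 6^2 = 6 * 36 = 216
6^6 = (6^3)^2 = 216^2 = 46656
6^12 = (6^6)^2 = 46656^2 = 2176782336
6^24 = (6^12)^2 = 2176782336^2 = 4738381338321616896
6^25 = 6 * 6^24 = 6 * 4738381338321616896 = 28430288029929701376

Result: 28430288029929701376
Multiplications needed: 6 (6 lines after 6^1)

6^25 = 28430288029929701376. Using exponentiation by squaring, this requires 6 multiplications. The key idea: if the exponent is even, square the half-power; if odd, multiply by the base once.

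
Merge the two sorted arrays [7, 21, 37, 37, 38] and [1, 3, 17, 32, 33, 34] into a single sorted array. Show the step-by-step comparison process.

Merging process:

Compare 7 vs 1: take 1 from right. Merged: [1]
Compare 7 vs 3: take 3 from right. Merged: [1, 3]
Compare 7 vs 17: take 7 from left. Merged: [1, 3, 7]
Compare 21 vs 17: take 17 from right. Merged: [1, 3, 7, 17]
Compare 21 vs 32: take 21 from left. Merged: [1, 3, 7, 17, 21]
Compare 37 vs 32: take 32 from right. Merged: [1, 3, 7, 17, 21, 32]
Compare 37 vs 33: take 33 from right. Merged: [1, 3, 7, 17, 21, 32, 33]
Compare 37 vs 34: take 34 from right. Merged: [1, 3, 7, 17, 21, 32, 33, 34]
Append remaining from left: [37, 37, 38]. Merged: [1, 3, 7, 17, 21, 32, 33, 34, 37, 37, 38]

Final merged array: [1, 3, 7, 17, 21, 32, 33, 34, 37, 37, 38]
Total comparisons: 8

The merged array is [1, 3, 7, 17, 21, 32, 33, 34, 37, 37, 38], requiring 8 comparisons. The merge step runs in O(n) time where n is the total number of elements.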